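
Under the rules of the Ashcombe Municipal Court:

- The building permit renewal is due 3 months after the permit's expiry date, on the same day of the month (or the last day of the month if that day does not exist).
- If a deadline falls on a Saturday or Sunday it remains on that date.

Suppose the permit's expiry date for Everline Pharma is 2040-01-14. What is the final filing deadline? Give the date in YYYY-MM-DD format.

2040-04-14

3 months after 2040-01-14, on the same day of the month, is 2040-04-14.
No adjustment is made for weekends or holidays, so 2040-04-14 stands.
Deadline: 2040-04-14.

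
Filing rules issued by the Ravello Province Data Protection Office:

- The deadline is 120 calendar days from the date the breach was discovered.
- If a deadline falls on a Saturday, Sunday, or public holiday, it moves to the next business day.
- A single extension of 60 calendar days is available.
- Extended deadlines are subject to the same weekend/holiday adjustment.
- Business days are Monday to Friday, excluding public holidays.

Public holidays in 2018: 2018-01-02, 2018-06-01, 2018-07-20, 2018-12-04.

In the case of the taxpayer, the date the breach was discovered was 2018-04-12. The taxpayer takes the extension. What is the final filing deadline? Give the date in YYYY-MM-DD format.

Adding 120 calendar days to 2018-04-12 gives 2018-08-10.
2018-08-10 falls on a Friday, which is a business day, so no adjustment is needed.
The 60-calendar-day extension moves the deadline from 2018-08-10 to 2018-10-09.
2018-10-09 (Tuesday) is already a business day.
So the filing is due 2018-10-09.

2018-10-09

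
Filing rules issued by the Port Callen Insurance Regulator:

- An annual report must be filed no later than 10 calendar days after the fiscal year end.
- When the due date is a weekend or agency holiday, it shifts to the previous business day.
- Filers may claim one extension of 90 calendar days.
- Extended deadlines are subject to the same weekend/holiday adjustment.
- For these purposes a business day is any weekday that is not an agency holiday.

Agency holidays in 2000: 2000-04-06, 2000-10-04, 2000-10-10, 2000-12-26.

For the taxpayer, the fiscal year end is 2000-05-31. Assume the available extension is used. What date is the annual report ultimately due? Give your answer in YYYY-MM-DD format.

2000-09-07

Adding 10 calendar days to 2000-05-31 gives 2000-06-10.
Because 2000-06-10 is a Saturday, the deadline becomes 2000-06-09 (Friday).
Applying the 90-calendar-day extension: 2000-06-09 + 90 days = 2000-09-07.
2000-09-07 is a Thursday and not a listed holiday, so it stands.
Final deadline: 2000-09-07.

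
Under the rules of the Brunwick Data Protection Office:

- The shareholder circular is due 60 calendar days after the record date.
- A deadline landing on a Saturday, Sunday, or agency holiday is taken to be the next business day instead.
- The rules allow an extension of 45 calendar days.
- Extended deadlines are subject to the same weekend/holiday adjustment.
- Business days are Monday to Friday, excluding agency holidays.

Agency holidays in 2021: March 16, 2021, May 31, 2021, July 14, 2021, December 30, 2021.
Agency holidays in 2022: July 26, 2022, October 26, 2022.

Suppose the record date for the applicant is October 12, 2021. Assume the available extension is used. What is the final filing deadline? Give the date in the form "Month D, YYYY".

60 calendar days after October 12, 2021 is December 11, 2021.
December 11, 2021 falls on a Saturday. Rolling to the next business day gives December 13, 2021, a Monday.
Add the 45 calendar-day extension to December 13, 2021: January 27, 2022.
January 27, 2022 is a Thursday and not a listed holiday, so it stands.
Deadline: January 27, 2022.

January 27, 2022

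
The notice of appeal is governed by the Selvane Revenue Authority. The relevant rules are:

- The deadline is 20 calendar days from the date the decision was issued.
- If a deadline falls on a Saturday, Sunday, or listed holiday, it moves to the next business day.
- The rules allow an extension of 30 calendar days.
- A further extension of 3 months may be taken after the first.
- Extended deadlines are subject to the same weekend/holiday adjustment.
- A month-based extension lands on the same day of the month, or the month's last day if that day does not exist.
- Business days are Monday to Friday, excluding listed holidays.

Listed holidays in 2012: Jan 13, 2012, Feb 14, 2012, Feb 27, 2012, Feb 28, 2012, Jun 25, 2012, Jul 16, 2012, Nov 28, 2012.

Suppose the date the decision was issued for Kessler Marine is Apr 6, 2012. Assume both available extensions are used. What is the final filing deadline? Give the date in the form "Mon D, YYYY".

Aug 28, 2012

20 calendar days after Apr 6, 2012 is Apr 26, 2012.
Apr 26, 2012 is a Thursday and not a listed holiday, so it stands.
Add the 30 calendar-day extension to Apr 26, 2012: May 26, 2012.
Because May 26, 2012 is a Saturday, the deadline becomes May 28, 2012 (Monday).
The 3 months extension carries May 28, 2012 to Aug 28, 2012.
Since Aug 28, 2012 is a Tuesday and not a holiday, the date is unchanged.
Deadline: Aug 28, 2012.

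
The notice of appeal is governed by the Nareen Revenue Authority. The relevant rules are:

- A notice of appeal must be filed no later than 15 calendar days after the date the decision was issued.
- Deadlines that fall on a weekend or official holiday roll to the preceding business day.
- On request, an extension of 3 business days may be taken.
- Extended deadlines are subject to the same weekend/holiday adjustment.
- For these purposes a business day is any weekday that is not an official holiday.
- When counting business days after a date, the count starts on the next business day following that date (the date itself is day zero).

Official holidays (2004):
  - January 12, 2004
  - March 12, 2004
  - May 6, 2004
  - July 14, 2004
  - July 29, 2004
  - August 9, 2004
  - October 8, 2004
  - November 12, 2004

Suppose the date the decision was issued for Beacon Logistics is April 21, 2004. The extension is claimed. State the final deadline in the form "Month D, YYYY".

May 11, 2004

Trigger date April 21, 2004 + 15 calendar days = May 6, 2004.
May 6, 2004 is a listed holiday; the preceding business day is May 5, 2004 (Wednesday).
The 3-business-day extension runs from May 5, 2004 to May 11, 2004.
May 11, 2004 falls on a Tuesday, which is a business day, so no adjustment is needed.
So the filing is due May 11, 2004.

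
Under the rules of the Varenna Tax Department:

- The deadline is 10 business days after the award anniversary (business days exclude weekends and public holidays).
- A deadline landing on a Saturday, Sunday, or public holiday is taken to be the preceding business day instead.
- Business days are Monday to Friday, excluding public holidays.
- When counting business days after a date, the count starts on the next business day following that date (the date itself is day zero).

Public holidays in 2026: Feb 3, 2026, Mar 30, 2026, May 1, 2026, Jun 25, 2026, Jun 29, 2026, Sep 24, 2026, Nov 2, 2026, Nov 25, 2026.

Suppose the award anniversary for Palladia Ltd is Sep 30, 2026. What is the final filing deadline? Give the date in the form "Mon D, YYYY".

Oct 14, 2026

Starting the day after Sep 30, 2026 and counting 10 business days lands on Oct 14, 2026.
Oct 14, 2026 is a Wednesday and not a listed holiday, so it stands.
The final due date is Oct 14, 2026.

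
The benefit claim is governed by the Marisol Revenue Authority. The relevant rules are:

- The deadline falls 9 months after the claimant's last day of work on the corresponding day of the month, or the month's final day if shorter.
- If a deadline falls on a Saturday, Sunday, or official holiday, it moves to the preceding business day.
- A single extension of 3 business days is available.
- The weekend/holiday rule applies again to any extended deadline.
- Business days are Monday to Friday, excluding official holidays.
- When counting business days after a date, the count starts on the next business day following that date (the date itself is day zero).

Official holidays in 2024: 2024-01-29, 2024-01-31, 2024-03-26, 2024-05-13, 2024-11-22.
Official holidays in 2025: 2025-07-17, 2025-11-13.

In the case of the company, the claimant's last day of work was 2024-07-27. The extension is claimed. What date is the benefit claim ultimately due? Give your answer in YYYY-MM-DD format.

2025-04-30

9 months from 2024-07-27 is 2025-04-27.
Because 2025-04-27 is a Sunday, the deadline becomes 2025-04-25 (Friday).
Counting 3 further business days from 2025-04-25 reaches 2025-04-30.
2025-04-30 (Wednesday) is already a business day.
Deadline: 2025-04-30.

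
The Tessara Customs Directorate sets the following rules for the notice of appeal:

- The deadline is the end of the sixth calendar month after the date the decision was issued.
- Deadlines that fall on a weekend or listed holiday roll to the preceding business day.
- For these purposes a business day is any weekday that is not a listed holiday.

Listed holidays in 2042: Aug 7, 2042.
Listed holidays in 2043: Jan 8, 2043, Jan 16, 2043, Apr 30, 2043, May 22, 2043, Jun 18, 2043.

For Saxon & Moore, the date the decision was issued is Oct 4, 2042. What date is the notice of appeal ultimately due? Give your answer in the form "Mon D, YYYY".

Apr 29, 2043

The sixth month after Oct 4, 2042 is April 2043, whose last day is Apr 30, 2043.
Apr 30, 2043 is a listed holiday, so it moves to the preceding business day, Apr 29, 2043 (Wednesday).
Deadline: Apr 29, 2043.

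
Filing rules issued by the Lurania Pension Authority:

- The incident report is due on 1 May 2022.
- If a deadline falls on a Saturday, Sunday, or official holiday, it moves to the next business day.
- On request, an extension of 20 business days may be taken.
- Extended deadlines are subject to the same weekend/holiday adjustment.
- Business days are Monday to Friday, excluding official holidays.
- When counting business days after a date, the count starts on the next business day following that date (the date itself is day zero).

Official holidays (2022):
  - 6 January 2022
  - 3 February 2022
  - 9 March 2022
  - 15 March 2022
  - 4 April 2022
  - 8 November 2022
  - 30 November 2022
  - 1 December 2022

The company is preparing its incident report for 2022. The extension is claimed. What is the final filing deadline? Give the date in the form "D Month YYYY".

30 May 2022

Start from the fixed due date, 1 May 2022.
1 May 2022 falls on a Sunday. Rolling to the next business day gives 2 May 2022, a Monday.
Applying the 20-business-day extension: 20 business days after 2 May 2022 is 30 May 2022.
30 May 2022 is a Monday and not a listed holiday, so it stands.
Deadline: 30 May 2022.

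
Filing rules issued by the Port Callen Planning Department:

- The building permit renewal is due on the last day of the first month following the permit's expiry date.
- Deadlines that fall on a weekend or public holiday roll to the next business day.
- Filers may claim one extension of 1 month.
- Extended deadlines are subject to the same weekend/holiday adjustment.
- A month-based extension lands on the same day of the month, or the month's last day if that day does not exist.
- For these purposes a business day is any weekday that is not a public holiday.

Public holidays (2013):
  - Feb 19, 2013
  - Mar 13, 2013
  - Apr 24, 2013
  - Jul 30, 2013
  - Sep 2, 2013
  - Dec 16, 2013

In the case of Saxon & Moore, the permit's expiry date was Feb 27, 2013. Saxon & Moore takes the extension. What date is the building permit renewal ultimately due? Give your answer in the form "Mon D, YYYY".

May 1, 2013

The first month after Feb 27, 2013 is March 2013, whose last day is Mar 31, 2013.
Mar 31, 2013 falls on a Sunday. Rolling to the next business day gives Apr 1, 2013, a Monday.
Add 1 month to Apr 1, 2013: May 1, 2013.
May 1, 2013 (Wednesday) is already a business day.
The final due date is May 1, 2013.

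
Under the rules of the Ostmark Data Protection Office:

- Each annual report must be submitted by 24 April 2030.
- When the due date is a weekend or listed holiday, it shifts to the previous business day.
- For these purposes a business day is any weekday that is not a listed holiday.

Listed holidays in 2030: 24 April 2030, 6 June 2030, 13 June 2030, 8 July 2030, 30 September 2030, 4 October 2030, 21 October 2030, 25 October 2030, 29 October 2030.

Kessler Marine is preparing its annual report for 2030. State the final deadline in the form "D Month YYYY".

23 April 2030

The stated deadline is 24 April 2030.
24 April 2030 falls on a listed holiday. Rolling to the preceding business day gives 23 April 2030, a Tuesday.
So the filing is due 23 April 2030.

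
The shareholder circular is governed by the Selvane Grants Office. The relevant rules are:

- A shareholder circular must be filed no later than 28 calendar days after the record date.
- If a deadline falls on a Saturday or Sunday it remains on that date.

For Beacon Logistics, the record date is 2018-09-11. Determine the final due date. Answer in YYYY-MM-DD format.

Adding 28 calendar days to 2018-09-11 gives 2018-10-09.
No adjustment is made for weekends or holidays, so 2018-10-09 stands.
Final deadline: 2018-10-09.

2018-10-09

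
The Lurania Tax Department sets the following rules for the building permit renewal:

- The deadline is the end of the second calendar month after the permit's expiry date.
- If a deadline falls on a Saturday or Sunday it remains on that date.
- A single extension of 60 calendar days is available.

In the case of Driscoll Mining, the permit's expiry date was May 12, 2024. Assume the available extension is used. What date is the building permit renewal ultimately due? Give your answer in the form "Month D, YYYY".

2 months after May 12, 2024 falls in July 2024; the last day of that month is July 31, 2024.
July 31, 2024 falls on a Wednesday. The rules make no weekend/holiday allowance, so it remains July 31, 2024.
With the 60-day extension, July 31, 2024 becomes September 29, 2024.
September 29, 2024 falls on a Sunday. The rules make no weekend/holiday allowance, so it remains September 29, 2024.
Deadline: September 29, 2024.

September 29, 2024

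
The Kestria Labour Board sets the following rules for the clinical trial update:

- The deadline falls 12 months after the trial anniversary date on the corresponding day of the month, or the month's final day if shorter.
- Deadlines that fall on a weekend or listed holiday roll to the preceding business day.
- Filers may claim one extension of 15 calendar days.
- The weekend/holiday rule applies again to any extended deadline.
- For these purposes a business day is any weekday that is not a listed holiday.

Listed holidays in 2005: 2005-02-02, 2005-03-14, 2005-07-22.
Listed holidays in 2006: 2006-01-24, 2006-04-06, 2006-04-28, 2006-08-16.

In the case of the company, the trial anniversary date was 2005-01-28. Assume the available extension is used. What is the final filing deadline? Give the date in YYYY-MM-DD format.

Moving 12 months forward from 2005-01-28 on the corresponding day gives 2006-01-28.
Because 2006-01-28 is a Saturday, the deadline becomes 2006-01-27 (Friday).
The 15-calendar-day extension moves the deadline from 2006-01-27 to 2006-02-11.
2006-02-11 is a Saturday; the preceding business day is 2006-02-10 (Friday).
The final due date is 2006-02-10.

2006-02-10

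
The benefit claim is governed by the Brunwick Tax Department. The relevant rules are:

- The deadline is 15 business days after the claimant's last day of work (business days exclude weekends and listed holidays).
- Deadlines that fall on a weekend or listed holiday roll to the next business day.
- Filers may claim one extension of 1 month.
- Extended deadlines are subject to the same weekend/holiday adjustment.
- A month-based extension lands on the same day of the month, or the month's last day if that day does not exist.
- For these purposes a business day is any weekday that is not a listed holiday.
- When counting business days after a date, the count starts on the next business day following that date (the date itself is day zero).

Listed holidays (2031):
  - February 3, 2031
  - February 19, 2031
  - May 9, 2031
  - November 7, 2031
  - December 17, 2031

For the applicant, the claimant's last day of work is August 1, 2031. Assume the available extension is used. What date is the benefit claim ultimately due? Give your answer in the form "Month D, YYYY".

Starting the day after August 1, 2031 and counting 15 business days lands on August 22, 2031.
August 22, 2031 falls on a Friday, which is a business day, so no adjustment is needed.
The 1 month extension carries August 22, 2031 to September 22, 2031.
September 22, 2031 is a Monday and not a listed holiday, so it stands.
Final deadline: September 22, 2031.

September 22, 2031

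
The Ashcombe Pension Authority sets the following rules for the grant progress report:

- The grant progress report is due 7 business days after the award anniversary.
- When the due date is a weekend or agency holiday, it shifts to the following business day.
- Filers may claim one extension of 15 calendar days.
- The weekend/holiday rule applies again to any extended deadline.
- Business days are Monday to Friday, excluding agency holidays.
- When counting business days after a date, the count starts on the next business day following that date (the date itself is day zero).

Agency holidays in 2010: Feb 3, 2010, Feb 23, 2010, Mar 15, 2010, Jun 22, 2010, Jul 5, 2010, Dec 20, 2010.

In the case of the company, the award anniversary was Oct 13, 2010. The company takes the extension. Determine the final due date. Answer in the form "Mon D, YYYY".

Nov 8, 2010

7 business days after Oct 13, 2010, excluding weekends and holidays, is Oct 22, 2010.
Oct 22, 2010 is a Friday and not a listed holiday, so it stands.
Add the 15 calendar-day extension to Oct 22, 2010: Nov 6, 2010.
Nov 6, 2010 falls on a Saturday. Rolling to the next business day gives Nov 8, 2010, a Monday.
Deadline: Nov 8, 2010.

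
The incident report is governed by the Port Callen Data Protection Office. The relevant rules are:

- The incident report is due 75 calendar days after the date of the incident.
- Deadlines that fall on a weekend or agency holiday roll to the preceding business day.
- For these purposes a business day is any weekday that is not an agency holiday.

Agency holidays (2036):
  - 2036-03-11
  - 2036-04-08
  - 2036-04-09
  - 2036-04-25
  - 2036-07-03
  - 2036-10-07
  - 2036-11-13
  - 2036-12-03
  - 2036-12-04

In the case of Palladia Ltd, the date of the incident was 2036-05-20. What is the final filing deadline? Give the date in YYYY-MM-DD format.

2036-08-01

75 calendar days after 2036-05-20 is 2036-08-03.
Because 2036-08-03 is a Sunday, the deadline becomes 2036-08-01 (Friday).
The final due date is 2036-08-01.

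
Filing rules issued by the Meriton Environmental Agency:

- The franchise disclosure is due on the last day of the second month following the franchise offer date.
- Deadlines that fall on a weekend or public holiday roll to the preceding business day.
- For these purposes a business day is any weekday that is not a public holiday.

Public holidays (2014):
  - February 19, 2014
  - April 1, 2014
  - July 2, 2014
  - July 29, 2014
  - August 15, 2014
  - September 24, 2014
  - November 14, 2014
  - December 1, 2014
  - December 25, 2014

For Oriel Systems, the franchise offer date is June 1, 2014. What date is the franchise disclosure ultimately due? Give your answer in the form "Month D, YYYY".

August 29, 2014

2 months after June 1, 2014 falls in August 2014; the last day of that month is August 31, 2014.
August 31, 2014 falls on a Sunday. Rolling to the preceding business day gives August 29, 2014, a Friday.
So the filing is due August 29, 2014.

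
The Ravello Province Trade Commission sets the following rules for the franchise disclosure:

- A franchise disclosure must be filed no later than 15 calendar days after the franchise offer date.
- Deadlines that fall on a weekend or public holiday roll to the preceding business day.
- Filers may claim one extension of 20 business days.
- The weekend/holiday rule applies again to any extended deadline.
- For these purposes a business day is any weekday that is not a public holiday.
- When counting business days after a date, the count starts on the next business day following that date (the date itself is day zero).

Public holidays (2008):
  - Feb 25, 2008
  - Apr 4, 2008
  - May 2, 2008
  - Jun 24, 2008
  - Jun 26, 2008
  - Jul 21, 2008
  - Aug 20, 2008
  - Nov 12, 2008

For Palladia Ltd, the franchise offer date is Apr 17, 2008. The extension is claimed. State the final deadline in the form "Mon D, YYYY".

May 30, 2008

From Apr 17, 2008, 15 calendar days later is May 2, 2008.
May 2, 2008 falls on a listed holiday. Rolling to the preceding business day gives May 1, 2008, a Thursday.
The 20-business-day extension runs from May 1, 2008 to May 30, 2008.
Since May 30, 2008 is a Friday and not a holiday, the date is unchanged.
Deadline: May 30, 2008.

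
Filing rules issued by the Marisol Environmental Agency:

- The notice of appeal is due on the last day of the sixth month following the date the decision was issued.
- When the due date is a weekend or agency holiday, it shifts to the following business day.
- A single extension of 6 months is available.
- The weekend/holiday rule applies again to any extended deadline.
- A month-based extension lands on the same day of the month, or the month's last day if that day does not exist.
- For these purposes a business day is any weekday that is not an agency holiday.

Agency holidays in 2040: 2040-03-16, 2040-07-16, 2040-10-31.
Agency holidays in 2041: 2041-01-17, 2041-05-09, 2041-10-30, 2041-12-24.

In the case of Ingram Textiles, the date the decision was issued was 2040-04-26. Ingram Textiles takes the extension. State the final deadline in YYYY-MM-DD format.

2041-05-01

The sixth month after 2040-04-26 is October 2040, whose last day is 2040-10-31.
2040-10-31 is a listed holiday; the next business day is 2040-11-01 (Thursday).
Add 6 months to 2040-11-01: 2041-05-01.
Since 2041-05-01 is a Wednesday and not a holiday, the date is unchanged.
Deadline: 2041-05-01.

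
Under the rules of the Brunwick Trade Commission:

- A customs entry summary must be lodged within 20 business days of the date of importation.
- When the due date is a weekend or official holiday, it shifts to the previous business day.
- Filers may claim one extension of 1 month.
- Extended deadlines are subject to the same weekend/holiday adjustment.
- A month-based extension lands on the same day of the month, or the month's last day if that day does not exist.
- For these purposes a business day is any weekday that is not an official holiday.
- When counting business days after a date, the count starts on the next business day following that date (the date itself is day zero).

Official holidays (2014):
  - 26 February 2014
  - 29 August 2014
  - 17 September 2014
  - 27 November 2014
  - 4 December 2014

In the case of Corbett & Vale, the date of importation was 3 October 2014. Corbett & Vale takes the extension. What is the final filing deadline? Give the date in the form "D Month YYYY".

Starting the day after 3 October 2014 and counting 20 business days lands on 31 October 2014.
Since 31 October 2014 is a Friday and not a holiday, the date is unchanged.
The 1 month extension carries 31 October 2014 to 30 November 2014 (day 31 does not exist in November, so the month's last day is used).
Because 30 November 2014 is a Sunday, the deadline becomes 28 November 2014 (Friday).
So the filing is due 28 November 2014.

28 November 2014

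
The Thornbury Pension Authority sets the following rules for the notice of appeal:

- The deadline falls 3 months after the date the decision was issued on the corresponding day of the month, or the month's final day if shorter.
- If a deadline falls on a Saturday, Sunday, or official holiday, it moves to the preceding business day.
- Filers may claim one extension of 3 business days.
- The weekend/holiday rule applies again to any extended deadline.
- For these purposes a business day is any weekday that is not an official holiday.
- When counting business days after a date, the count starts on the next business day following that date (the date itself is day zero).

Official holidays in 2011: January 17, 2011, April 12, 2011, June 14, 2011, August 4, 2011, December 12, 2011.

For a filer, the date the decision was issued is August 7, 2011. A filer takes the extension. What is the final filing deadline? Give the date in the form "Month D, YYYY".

November 10, 2011

Moving 3 months forward from August 7, 2011 on the corresponding day gives November 7, 2011.
November 7, 2011 (Monday) is already a business day.
Counting 3 further business days from November 7, 2011 reaches November 10, 2011.
Since November 10, 2011 is a Thursday and not a holiday, the date is unchanged.
Final deadline: November 10, 2011.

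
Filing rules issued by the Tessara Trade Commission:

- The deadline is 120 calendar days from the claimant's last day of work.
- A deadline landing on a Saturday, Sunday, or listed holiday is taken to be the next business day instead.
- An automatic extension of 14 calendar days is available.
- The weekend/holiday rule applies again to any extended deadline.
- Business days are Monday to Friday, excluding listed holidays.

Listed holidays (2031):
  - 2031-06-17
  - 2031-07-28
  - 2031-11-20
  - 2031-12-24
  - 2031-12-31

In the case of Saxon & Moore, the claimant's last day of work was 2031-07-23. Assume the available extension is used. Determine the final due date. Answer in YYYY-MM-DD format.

2031-12-05

Adding 120 calendar days to 2031-07-23 gives 2031-11-20.
2031-11-20 is a listed holiday; the next business day is 2031-11-21 (Friday).
Add the 14 calendar-day extension to 2031-11-21: 2031-12-05.
2031-12-05 falls on a Friday, which is a business day, so no adjustment is needed.
Deadline: 2031-12-05.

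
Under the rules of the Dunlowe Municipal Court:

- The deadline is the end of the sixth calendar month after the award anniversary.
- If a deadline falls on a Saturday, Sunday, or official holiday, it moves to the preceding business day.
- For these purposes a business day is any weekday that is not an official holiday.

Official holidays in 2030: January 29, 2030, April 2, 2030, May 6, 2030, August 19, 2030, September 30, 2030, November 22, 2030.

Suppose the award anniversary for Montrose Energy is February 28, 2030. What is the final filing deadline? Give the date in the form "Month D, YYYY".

August 30, 2030

6 months after February 28, 2030 is August 2030; that month ends on August 31, 2030.
Because August 31, 2030 is a Saturday, the deadline becomes August 30, 2030 (Friday).
Deadline: August 30, 2030.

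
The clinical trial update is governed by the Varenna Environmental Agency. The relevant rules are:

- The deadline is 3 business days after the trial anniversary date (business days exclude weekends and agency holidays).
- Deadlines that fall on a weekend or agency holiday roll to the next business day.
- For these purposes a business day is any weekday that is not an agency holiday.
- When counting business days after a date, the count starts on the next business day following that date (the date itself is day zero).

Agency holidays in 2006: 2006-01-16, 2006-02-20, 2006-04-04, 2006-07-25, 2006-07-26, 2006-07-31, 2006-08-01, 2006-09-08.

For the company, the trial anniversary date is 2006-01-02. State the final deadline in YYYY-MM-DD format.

Counting 3 business days after 2006-01-02 (skipping weekends and listed holidays) reaches 2006-01-05.
2006-01-05 falls on a Thursday, which is a business day, so no adjustment is needed.
So the filing is due 2006-01-05.

2006-01-05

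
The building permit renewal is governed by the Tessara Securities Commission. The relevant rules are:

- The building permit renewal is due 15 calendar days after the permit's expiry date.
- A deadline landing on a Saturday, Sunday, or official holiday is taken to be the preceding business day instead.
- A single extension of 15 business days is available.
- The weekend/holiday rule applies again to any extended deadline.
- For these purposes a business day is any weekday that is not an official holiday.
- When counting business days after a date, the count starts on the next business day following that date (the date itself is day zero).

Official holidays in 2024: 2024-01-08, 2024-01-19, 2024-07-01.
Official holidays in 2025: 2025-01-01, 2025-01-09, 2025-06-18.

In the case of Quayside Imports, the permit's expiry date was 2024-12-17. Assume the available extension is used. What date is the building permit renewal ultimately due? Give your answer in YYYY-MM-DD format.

Trigger date 2024-12-17 + 15 calendar days = 2025-01-01.
2025-01-01 is a listed holiday, so it moves to the preceding business day, 2024-12-31 (Tuesday).
The 15-business-day extension runs from 2024-12-31 to 2025-01-23.
2025-01-23 (Thursday) is already a business day.
Deadline: 2025-01-23.

2025-01-23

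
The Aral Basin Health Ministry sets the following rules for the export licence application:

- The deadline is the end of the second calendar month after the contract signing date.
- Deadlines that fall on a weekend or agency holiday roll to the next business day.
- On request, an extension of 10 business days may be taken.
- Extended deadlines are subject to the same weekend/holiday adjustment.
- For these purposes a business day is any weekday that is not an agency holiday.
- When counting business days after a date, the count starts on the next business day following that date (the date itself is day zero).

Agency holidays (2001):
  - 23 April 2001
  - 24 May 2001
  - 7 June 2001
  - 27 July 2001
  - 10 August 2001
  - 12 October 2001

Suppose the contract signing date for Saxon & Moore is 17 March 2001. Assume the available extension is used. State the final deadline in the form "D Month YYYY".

2 months after 17 March 2001 falls in May 2001; the last day of that month is 31 May 2001.
31 May 2001 is a Thursday and not a listed holiday, so it stands.
Applying the 10-business-day extension: 10 business days after 31 May 2001 is 15 June 2001.
15 June 2001 falls on a Friday, which is a business day, so no adjustment is needed.
The final due date is 15 June 2001.

15 June 2001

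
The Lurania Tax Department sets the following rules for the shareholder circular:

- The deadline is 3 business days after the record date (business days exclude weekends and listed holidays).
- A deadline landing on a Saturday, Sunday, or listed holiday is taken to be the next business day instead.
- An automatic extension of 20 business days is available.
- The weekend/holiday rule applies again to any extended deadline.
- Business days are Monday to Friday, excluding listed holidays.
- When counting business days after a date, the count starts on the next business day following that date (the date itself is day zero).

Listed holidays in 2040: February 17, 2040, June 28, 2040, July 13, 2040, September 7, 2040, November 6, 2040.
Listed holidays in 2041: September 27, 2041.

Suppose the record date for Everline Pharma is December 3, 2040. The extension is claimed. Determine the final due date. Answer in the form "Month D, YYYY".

Starting the day after December 3, 2040 and counting 3 business days lands on December 6, 2040.
December 6, 2040 falls on a Thursday, which is a business day, so no adjustment is needed.
The 20-business-day extension runs from December 6, 2040 to January 3, 2041.
January 3, 2041 is a Thursday and not a listed holiday, so it stands.
Final deadline: January 3, 2041.

January 3, 2041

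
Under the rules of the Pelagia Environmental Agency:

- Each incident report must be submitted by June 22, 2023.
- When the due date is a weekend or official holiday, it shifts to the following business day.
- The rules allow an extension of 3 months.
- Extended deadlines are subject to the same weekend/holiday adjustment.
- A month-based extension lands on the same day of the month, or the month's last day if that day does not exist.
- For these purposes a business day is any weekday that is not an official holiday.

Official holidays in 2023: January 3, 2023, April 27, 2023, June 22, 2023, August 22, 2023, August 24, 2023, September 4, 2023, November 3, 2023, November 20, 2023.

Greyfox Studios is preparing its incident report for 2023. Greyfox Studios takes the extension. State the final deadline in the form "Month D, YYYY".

September 25, 2023

The stated deadline is June 22, 2023.
June 22, 2023 is a listed holiday, so it moves to the next business day, June 23, 2023 (Friday).
Applying the 3 months extension: 3 months after June 23, 2023 is September 23, 2023.
September 23, 2023 falls on a Saturday. Rolling to the next business day gives September 25, 2023, a Monday.
So the filing is due September 25, 2023.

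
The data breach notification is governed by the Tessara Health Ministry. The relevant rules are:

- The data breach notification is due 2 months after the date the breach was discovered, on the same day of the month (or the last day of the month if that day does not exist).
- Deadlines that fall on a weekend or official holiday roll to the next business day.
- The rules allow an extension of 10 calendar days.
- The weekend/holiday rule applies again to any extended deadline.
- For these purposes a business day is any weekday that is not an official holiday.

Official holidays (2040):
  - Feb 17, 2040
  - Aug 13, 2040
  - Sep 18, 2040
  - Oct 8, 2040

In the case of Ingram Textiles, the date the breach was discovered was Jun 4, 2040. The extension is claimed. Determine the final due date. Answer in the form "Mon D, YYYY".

Aug 16, 2040

Moving 2 months forward from Jun 4, 2040 on the corresponding day gives Aug 4, 2040.
Aug 4, 2040 falls on a Saturday. Rolling to the next business day gives Aug 6, 2040, a Monday.
Add the 10 calendar-day extension to Aug 6, 2040: Aug 16, 2040.
Aug 16, 2040 (Thursday) is already a business day.
So the filing is due Aug 16, 2040.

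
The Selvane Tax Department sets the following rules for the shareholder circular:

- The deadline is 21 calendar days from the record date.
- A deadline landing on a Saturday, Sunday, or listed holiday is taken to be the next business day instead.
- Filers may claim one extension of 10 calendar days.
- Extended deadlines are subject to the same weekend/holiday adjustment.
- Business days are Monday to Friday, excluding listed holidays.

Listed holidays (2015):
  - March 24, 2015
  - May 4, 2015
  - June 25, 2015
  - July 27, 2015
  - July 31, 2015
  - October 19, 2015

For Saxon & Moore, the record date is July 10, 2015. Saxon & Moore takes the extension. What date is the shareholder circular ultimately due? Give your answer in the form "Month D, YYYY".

From July 10, 2015, 21 calendar days later is July 31, 2015.
July 31, 2015 is a listed holiday, so it moves to the next business day, August 3, 2015 (Monday).
Applying the 10-calendar-day extension: August 3, 2015 + 10 days = August 13, 2015.
August 13, 2015 is a Thursday and not a listed holiday, so it stands.
So the filing is due August 13, 2015.

August 13, 2015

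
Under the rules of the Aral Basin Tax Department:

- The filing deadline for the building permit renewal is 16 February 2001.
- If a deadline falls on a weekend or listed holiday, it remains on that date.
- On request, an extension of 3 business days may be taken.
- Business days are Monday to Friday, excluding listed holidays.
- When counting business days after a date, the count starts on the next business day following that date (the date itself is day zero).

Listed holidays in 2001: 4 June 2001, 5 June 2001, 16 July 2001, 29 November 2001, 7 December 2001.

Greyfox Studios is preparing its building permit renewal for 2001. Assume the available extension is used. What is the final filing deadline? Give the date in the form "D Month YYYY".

21 February 2001

The stated deadline is 16 February 2001.
16 February 2001 falls on a Friday. The rules make no weekend/holiday allowance, so it remains 16 February 2001.
Counting 3 further business days from 16 February 2001 reaches 21 February 2001.
No adjustment is made for weekends or holidays, so 21 February 2001 stands.
So the filing is due 21 February 2001.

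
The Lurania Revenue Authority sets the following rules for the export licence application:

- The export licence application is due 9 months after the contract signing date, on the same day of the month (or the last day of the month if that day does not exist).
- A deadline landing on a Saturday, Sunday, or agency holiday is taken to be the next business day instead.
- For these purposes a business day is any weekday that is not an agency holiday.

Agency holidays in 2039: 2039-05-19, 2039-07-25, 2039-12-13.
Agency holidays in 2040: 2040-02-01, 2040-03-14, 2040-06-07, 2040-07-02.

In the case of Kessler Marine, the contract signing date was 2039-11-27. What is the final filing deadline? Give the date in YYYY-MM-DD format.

9 months after 2039-11-27, on the same day of the month, is 2040-08-27.
Since 2040-08-27 is a Monday and not a holiday, the date is unchanged.
The final due date is 2040-08-27.

2040-08-27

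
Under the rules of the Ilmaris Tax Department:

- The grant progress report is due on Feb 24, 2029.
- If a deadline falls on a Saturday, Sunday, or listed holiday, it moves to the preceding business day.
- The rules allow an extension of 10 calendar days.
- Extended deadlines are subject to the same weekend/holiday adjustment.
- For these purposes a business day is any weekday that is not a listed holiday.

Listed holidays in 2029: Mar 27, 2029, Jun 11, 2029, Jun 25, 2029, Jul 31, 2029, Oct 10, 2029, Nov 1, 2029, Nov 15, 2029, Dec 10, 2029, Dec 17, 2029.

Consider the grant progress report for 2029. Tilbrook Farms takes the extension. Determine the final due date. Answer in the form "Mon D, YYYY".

Mar 5, 2029

The stated deadline is Feb 24, 2029.
Feb 24, 2029 is a Saturday, so it moves to the preceding business day, Feb 23, 2029 (Friday).
Add the 10 calendar-day extension to Feb 23, 2029: Mar 5, 2029.
Mar 5, 2029 (Monday) is already a business day.
Final deadline: Mar 5, 2029.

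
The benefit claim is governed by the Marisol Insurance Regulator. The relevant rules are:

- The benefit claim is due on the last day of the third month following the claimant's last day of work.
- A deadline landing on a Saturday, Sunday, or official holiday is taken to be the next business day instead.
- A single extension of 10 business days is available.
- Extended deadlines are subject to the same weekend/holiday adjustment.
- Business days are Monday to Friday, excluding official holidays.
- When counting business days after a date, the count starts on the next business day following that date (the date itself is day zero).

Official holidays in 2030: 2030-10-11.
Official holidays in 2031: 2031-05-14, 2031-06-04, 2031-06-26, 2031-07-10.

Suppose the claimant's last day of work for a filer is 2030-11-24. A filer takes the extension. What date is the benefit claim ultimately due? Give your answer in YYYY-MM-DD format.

3 months after 2030-11-24 falls in February 2031; the last day of that month is 2031-02-28.
Since 2031-02-28 is a Friday and not a holiday, the date is unchanged.
Applying the 10-business-day extension: 10 business days after 2031-02-28 is 2031-03-14.
2031-03-14 is a Friday and not a listed holiday, so it stands.
The final due date is 2031-03-14.

2031-03-14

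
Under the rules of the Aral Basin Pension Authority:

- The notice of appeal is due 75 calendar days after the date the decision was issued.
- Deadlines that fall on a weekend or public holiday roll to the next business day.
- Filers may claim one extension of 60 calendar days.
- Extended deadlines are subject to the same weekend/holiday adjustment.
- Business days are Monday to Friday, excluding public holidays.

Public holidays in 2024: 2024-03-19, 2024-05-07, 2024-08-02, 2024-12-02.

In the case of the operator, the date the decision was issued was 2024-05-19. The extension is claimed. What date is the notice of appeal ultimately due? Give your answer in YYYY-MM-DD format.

Trigger date 2024-05-19 + 75 calendar days = 2024-08-02.
2024-08-02 falls on a listed holiday. Rolling to the next business day gives 2024-08-05, a Monday.
With the 60-day extension, 2024-08-05 becomes 2024-10-04.
Since 2024-10-04 is a Friday and not a holiday, the date is unchanged.
So the filing is due 2024-10-04.

2024-10-04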